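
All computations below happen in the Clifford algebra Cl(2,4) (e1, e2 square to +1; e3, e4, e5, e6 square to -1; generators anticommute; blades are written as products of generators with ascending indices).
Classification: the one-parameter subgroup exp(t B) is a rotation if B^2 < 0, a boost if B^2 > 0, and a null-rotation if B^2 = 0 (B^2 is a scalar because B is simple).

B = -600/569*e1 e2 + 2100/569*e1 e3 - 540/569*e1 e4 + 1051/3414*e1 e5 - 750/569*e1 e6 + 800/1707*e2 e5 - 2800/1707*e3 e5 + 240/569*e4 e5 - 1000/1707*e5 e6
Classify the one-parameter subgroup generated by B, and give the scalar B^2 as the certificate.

B^2 term by term: the squares give (-600/569)^2*(e1 e2)^2 + (2100/569)^2*(e1 e3)^2 + (-540/569)^2*(e1 e4)^2 + (1051/3414)^2*(e1 e5)^2 + (-750/569)^2*(e1 e6)^2 + (800/1707)^2*(e2 e5)^2 + (-2800/1707)^2*(e3 e5)^2 + (240/569)^2*(e4 e5)^2 + (-1000/1707)^2*(e5 e6)^2 = 360000/323761*(-1) + 4410000/323761*(+1) + 291600/323761*(+1) + 1104601/11655396*(+1) + 562500/323761*(+1) + 640000/2913849*(+1) + 7840000/2913849*(-1) + 57600/323761*(-1) + 1000000/2913849*(-1) = 49/4 (each basis 2-blade squares to minus the product of its generators' squares); cross terms between blades sharing an index anticommute and cancel; the commuting (index-disjoint) pairs give grade-4 terms 2*c*c'*(blade product), which cancel blade by blade — e1 e2 e3 e5: 1120000/323761 - 1120000/323761 = 0; e1 e2 e4 e5: -288000/323761 + 288000/323761 = 0; e1 e2 e5 e6: 400000/323761 - 400000/323761 = 0; e1 e3 e4 e5: 1008000/323761 - 1008000/323761 = 0; e1 e3 e5 e6: -1400000/323761 + 1400000/323761 = 0; e1 e4 e5 e6: 360000/323761 - 360000/323761 = 0 — confirming B is simple. So B^2 = 49/4.
Answer: boost, certificate B^2 = 49/4. The invariant at work: B^2 = 49/4 is unchanged by conjugation, hence its sign classifies the subgroup whatever basis B is written in.


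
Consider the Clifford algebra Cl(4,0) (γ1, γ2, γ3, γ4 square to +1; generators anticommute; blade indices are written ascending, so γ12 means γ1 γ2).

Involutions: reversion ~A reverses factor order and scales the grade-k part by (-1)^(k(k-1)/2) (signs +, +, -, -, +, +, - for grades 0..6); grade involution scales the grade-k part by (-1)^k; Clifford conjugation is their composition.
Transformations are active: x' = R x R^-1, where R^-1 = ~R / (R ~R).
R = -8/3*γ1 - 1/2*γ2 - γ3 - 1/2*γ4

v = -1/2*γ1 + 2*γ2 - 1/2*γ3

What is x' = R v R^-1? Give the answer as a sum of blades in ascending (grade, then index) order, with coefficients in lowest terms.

~R = -8/3*γ1 - 1/2*γ2 - γ3 - 1/2*γ4, and R ~R = 155/18, so R^-1 = ~R / (155/18).
R v = 5/6 - 67/12*γ12 + 5/6*γ13 - 1/4*γ14 + 9/4*γ23 + γ24 - 1/4*γ34
Answer: -1/62*γ1 - 65/31*γ2 + 19/62*γ3 - 3/31*γ4


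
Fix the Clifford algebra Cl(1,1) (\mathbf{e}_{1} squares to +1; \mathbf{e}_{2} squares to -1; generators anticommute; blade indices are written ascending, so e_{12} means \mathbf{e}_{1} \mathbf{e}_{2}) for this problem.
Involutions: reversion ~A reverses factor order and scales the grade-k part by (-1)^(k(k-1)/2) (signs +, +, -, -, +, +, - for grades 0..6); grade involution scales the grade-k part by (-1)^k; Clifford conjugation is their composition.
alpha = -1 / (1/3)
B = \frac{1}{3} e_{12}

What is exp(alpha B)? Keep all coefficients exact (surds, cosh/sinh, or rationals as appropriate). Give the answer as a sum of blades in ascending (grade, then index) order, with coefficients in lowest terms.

B^2 = (\frac{1}{3})^2*(e_{12})^2 = \frac{1}{9}*(+1) = \frac{1}{9} (a basis 2-blade squares to minus the product of its generators' squares).
B^2 = \frac{1}{9} — the series telescopes hyperbolically here: l = \frac{1}{3}, alpha*l = -1, so exp(alpha B) = cosh(-1) + (sinh(-1)/(\frac{1}{3}))*B = \cosh{\left(1 \right)} + (- 3 \sinh{\left(1 \right)})*B.
Answer: \cosh{\left(1 \right)} - \sinh{\left(1 \right)} e_{12}


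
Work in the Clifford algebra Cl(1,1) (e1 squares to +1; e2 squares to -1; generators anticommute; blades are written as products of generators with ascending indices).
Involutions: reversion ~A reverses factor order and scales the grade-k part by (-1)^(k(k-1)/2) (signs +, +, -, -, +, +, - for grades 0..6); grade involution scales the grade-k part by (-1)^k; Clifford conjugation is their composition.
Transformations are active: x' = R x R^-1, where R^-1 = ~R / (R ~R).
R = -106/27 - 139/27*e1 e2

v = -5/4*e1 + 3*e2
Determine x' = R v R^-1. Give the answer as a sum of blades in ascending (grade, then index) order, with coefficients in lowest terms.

~R = -106/27 + 139/27*e1 e2, and R ~R = -2695/243, so R^-1 = ~R / (-2695/243).
R v = 1099/54*e1 - 1967/108*e2
Answer: 72343/4620*e1 - 18358/1155*e2


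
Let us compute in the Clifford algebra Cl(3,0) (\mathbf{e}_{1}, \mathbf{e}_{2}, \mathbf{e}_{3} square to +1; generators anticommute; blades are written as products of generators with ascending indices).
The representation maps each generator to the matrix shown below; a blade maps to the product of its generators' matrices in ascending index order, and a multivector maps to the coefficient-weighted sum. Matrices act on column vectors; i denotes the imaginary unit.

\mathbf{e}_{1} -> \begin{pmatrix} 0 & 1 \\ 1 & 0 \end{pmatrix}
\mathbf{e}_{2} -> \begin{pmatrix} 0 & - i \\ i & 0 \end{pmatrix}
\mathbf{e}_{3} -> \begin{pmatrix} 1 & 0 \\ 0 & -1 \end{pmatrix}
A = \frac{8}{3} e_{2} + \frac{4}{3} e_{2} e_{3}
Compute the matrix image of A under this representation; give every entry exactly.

Bivector images (products of the table entries): rho(e_{2} e_{3}) = rho(\mathbf{e}_{2})rho(\mathbf{e}_{3}) = \begin{pmatrix} 0 & i \\ i & 0 \end{pmatrix}.
M = (\frac{8}{3})*rho(e_{2}) + (\frac{4}{3})*rho(e_{2} e_{3}), summed entrywise:
Answer: \begin{pmatrix} 0 & - \frac{4 i}{3} \\ 4 i & 0 \end{pmatrix}


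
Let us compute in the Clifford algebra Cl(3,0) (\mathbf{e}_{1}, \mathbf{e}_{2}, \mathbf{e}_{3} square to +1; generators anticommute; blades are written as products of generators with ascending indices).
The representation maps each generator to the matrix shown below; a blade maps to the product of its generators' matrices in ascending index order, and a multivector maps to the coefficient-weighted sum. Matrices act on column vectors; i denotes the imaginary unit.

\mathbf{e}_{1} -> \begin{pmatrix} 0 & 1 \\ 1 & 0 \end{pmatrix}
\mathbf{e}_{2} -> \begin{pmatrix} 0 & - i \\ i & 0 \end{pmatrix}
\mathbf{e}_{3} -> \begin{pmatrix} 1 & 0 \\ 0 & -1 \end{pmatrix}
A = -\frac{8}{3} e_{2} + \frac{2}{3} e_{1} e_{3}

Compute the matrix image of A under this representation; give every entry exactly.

Bivector images (products of the table entries): rho(e_{1} e_{3}) = rho(\mathbf{e}_{1})rho(\mathbf{e}_{3}) = \begin{pmatrix} 0 & -1 \\ 1 & 0 \end{pmatrix}.
M = (-\frac{8}{3})*rho(e_{2}) + (\frac{2}{3})*rho(e_{1} e_{3}), summed entrywise:
Answer: \begin{pmatrix} 0 & - \frac{2}{3} + \frac{8 i}{3} \\ \frac{2}{3} - \frac{8 i}{3} & 0 \end{pmatrix}


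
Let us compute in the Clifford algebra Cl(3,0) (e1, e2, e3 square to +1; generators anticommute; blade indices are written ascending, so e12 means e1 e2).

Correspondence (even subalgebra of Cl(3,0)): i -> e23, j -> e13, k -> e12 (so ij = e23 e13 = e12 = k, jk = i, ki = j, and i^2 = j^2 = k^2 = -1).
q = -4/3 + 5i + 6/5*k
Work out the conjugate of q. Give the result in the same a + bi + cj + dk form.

In blades: q = -4/3 + 6/5*e12 + 5*e23.
Quaternion conjugation is reversion on the even subalgebra: the scalar is fixed and every grade-2 blade flips sign, giving -4/3 - 6/5*e12 - 5*e23; translating back:
Answer: -4/3 - 5i - 6/5*k


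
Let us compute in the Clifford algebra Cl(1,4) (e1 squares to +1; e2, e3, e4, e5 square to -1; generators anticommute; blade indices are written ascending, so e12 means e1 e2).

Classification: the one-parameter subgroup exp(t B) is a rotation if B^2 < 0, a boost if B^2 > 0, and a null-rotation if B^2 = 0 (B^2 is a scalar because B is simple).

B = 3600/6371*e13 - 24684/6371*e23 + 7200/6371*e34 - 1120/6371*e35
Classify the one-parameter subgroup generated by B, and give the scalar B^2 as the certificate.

B^2 term by term: the squares give (3600/6371)^2*(e13)^2 + (-24684/6371)^2*(e23)^2 + (7200/6371)^2*(e34)^2 + (-1120/6371)^2*(e35)^2 = 12960000/40589641*(+1) + 609299856/40589641*(-1) + 51840000/40589641*(-1) + 1254400/40589641*(-1) = -16 (each basis 2-blade squares to minus the product of its generators' squares); cross terms between blades sharing an index anticommute and cancel. So B^2 = -16.
Answer: rotation, certificate B^2 = -16. The scalar -16 is the complete invariant here: its sign names the subgroup type.


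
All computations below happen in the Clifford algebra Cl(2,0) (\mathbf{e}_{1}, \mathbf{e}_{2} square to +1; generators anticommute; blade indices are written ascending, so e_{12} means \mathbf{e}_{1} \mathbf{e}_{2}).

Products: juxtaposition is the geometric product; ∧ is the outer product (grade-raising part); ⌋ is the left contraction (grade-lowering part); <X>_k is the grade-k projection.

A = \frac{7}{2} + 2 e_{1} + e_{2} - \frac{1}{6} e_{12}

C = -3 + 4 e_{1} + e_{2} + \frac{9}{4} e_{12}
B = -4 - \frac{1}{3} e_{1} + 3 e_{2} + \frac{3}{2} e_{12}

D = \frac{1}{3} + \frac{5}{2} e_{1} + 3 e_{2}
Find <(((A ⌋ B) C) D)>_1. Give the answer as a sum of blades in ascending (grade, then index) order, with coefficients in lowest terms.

step 1: -\frac{137}{12} - \frac{8}{3} e_{1} + \frac{27}{2} e_{2} + \frac{21}{4} e_{12}
step 2: \frac{1213}{48} - \frac{1507}{24} e_{1} - \frac{947}{12} e_{2} - \frac{4709}{48} e_{12}
step 3: -\frac{13871}{36} - \frac{72595}{288} e_{1} + \frac{84893}{288} e_{2} - \frac{3425}{144} e_{12}
step 4: -\frac{72595}{288} e_{1} + \frac{84893}{288} e_{2}
Answer: -\frac{72595}{288} e_{1} + \frac{84893}{288} e_{2}


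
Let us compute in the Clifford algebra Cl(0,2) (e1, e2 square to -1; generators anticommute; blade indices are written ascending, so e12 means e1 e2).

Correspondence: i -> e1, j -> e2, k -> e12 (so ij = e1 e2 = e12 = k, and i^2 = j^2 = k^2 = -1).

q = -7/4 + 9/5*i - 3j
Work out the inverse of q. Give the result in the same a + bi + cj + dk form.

In blades: q = -7/4 + 9/5*e1 - 3*e2.
With qbar = -7/4 - 9/5*e1 + 3*e2 (scalar fixed, mapped units negated), q qbar = 6121/400 (the sum of squared coefficients), so q^-1 = qbar / (6121/400) = -700/6121 - 720/6121*e1 + 1200/6121*e2; translating back:
Answer: -700/6121 - 720/6121*i + 1200/6121*j


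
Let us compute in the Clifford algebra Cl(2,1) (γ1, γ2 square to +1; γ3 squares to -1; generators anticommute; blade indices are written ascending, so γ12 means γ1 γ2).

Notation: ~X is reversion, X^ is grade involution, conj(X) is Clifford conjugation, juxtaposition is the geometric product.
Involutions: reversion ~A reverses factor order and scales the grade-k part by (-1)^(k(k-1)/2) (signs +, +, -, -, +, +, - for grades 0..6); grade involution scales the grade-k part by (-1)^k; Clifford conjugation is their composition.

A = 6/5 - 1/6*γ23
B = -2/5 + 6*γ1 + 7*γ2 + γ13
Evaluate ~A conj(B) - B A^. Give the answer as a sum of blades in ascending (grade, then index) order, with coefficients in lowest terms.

first term: -12/25 - 36/5*γ1 - 42/5*γ2 + 7/6*γ3 + 1/6*γ12 - 6/5*γ13 - 1/15*γ23 - γ123
second term: -12/25 + 36/5*γ1 + 42/5*γ2 - 7/6*γ3 - 1/6*γ12 + 6/5*γ13 + 1/15*γ23 - γ123
Answer: -72/5*γ1 - 84/5*γ2 + 7/3*γ3 + 1/3*γ12 - 12/5*γ13 - 2/15*γ23


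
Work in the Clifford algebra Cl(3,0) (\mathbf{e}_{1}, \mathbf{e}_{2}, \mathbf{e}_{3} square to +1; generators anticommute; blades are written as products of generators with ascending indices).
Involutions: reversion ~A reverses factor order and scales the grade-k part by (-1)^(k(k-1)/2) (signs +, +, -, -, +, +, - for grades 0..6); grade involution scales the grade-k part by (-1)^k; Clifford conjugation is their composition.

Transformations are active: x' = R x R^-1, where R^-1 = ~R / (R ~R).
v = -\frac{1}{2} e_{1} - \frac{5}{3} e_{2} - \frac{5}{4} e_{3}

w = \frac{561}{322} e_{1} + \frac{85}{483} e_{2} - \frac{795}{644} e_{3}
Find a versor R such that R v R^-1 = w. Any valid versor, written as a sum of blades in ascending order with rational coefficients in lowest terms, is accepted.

Take R = v + w = \frac{200}{161} e_{1} - \frac{240}{161} e_{2} - \frac{400}{161} e_{3}. Because q(v) = q(w) = \frac{661}{144}, conjugation by R sends v exactly to w.
Answer: \frac{200}{161} e_{1} - \frac{240}{161} e_{2} - \frac{400}{161} e_{3}


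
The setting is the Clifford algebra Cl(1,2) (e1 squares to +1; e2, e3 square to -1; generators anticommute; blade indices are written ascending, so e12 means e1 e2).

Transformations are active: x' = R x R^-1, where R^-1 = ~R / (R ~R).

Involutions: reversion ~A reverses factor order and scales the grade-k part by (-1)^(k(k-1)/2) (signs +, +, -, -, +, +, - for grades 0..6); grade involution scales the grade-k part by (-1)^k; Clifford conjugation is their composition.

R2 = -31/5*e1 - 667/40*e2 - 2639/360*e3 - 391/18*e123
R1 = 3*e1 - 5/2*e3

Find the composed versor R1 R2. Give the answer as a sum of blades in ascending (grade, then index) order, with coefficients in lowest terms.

Distribute over the terms of R1 (each basis-blade product reordered to ascending indices, repeated generators contracted through their squares):
(3*e1) R2 = -93/5 - 2001/40*e12 - 2639/120*e13 - 391/6*e23
(-5/2*e3) R2 = -2639/144 - 1955/36*e12 - 31/2*e13 - 667/16*e23
Summing the partial products and collecting blades:
Answer: -26587/720 - 37559/360*e12 - 4499/120*e13 - 5129/48*e23


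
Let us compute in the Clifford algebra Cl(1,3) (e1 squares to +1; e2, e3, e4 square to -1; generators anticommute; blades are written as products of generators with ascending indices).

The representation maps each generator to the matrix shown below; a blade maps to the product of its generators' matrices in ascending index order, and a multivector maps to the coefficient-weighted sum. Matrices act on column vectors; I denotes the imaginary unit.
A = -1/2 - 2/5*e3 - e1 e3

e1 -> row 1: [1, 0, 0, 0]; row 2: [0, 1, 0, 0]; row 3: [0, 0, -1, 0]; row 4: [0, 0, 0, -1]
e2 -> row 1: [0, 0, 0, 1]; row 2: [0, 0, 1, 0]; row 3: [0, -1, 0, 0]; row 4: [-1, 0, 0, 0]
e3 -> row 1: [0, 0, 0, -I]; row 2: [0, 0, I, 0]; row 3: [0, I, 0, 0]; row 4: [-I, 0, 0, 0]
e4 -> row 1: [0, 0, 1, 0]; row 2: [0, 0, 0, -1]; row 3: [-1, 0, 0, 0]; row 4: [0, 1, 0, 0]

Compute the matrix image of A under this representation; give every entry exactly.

Bivector images (products of the table entries): rho(e1 e3) = rho(e1)rho(e3) = row 1: [0, 0, 0, -I]; row 2: [0, 0, I, 0]; row 3: [0, -I, 0, 0]; row 4: [I, 0, 0, 0].
M = (-1/2)*1 + (-2/5)*rho(e3) + (-1)*rho(e1 e3), summed entrywise (1 is the identity matrix):
Answer: row 1: [-1/2, 0, 0, 7*I/5]; row 2: [0, -1/2, -7*I/5, 0]; row 3: [0, 3*I/5, -1/2, 0]; row 4: [-3*I/5, 0, 0, -1/2]


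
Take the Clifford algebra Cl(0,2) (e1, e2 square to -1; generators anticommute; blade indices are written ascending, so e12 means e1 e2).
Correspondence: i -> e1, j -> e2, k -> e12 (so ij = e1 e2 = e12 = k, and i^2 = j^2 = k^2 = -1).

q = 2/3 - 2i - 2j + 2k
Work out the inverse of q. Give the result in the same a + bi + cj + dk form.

In blades: q = 2/3 - 2*e1 - 2*e2 + 2*e12.
With qbar = 2/3 + 2*e1 + 2*e2 - 2*e12 (scalar fixed, mapped units negated), q qbar = 112/9 (the sum of squared coefficients), so q^-1 = qbar / (112/9) = 3/56 + 9/56*e1 + 9/56*e2 - 9/56*e12; translating back:
Answer: 3/56 + 9/56*i + 9/56*j - 9/56*k


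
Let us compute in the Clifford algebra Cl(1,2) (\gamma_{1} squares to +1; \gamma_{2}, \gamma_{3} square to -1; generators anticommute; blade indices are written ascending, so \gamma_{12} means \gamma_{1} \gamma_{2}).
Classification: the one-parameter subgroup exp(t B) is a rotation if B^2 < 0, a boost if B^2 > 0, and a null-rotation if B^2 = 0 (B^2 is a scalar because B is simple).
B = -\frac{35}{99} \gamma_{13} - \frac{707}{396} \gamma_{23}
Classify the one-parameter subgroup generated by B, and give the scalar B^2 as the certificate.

B^2 term by term: the squares give (-\frac{35}{99})^2*(\gamma_{13})^2 + (-\frac{707}{396})^2*(\gamma_{23})^2 = \frac{1225}{9801}*(+1) + \frac{499849}{156816}*(-1) = -\frac{49}{16} (each basis 2-blade squares to minus the product of its generators' squares); cross terms between blades sharing an index anticommute and cancel. So B^2 = -\frac{49}{16}.
Answer: rotation, certificate B^2 = -\frac{49}{16}. One invariant decides it: the square -\frac{49}{16} survives every conjugation, and its sign is exactly the classification.


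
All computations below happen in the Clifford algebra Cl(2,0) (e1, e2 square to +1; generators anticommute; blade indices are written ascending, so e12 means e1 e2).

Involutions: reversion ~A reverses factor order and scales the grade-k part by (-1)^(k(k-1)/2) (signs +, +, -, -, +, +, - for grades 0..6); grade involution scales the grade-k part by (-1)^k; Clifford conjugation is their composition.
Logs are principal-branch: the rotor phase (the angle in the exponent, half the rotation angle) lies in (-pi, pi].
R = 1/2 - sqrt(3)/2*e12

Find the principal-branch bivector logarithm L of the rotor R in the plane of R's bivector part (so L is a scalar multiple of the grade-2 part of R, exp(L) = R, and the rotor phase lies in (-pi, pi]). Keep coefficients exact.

The scalar part of R is 1/2, which fixes the principal-branch rotor phase; the unit plane is then the bivector part divided by the sine of that phase, and L is that plane scaled by the phase.
Concretely: cos(phase) = 1/2 gives phase = ±pi/3, and since phase/sin(phase) is even the sign is immaterial: L = (phase/sin(phase)) * <R>_2 = (2*sqrt(3)*pi/9) * <R>_2.
Answer: -pi/3*e12


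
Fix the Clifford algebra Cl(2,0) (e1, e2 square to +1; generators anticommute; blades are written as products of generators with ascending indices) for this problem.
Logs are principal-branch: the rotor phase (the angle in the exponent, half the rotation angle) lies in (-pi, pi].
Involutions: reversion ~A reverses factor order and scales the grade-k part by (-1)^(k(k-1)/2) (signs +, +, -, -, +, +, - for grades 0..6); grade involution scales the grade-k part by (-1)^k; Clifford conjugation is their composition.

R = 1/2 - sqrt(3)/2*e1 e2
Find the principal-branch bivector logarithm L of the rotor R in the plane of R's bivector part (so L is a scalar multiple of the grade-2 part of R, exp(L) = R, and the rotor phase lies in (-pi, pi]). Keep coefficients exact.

The scalar part of R is 1/2, so the principal-branch rotor phase is pinned; divide the bivector part by its sine to get the unit plane — L is the phase times that plane.
Concretely: cos(phase) = 1/2 gives phase = ±pi/3, and since phase/sin(phase) is even the sign is immaterial: L = (phase/sin(phase)) * <R>_2 = (2*sqrt(3)*pi/9) * <R>_2.
Answer: -pi/3*e1 e2


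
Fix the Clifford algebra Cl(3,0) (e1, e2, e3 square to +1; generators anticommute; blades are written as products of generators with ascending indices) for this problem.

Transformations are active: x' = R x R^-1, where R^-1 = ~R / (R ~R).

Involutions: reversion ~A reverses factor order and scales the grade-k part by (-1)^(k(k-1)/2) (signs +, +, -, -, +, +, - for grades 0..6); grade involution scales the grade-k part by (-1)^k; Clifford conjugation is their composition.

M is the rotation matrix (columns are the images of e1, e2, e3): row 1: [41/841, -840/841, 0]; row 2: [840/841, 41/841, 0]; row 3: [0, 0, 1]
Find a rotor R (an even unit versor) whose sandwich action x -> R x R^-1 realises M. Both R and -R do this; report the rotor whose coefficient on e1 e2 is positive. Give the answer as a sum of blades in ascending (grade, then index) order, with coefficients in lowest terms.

Method: write R = a + b12*e1 e2 + b13*e1 e3 + b23*e2 e3 with a^2 + b12^2 + b13^2 + b23^2 = 1 (so R^-1 = ~R). Expanding the columns R e_j ~R gives tr M = 4a^2 - 1 and, from the antisymmetric part, M21 - M12 = -4a*b12, M13 - M31 = 4a*b13, M32 - M23 = -4a*b23.
Here tr M = 923/841, so a^2 = (1 + tr M)/4 = 441/841 and a = ±21/29. Taking a = 21/29: M21 - M12 = 1680/841, M13 - M31 = 0, M32 - M23 = 0, giving b12 = -20/29, b13 = 0, b23 = 0, i.e. R = 21/29 - 20/29*e1 e2.
Its e1 e2 coefficient is negative, so report the other preimage -R.
Answer: -21/29 + 20/29*e1 e2. Sheet selection: the two-to-one cover makes ±R indistinguishable at the matrix level (trace 923/841), so uniqueness comes from the required sign on e1 e2.


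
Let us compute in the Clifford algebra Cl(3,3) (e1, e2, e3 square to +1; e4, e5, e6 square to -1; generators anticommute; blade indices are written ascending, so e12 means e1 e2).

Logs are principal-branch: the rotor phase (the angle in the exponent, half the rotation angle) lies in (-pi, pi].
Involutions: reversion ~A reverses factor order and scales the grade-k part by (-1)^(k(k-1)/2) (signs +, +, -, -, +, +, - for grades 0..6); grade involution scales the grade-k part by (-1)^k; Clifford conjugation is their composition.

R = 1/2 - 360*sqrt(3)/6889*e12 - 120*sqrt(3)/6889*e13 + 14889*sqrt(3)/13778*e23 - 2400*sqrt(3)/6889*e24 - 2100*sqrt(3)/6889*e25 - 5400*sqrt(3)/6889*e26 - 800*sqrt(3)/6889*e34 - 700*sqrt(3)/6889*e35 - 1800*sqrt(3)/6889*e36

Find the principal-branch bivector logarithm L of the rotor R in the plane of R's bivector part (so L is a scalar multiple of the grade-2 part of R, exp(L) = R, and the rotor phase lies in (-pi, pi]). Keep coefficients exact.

The scalar part of R is 1/2, which fixes the principal-branch rotor phase; the unit plane is then the bivector part divided by the sine of that phase, and L is that plane scaled by the phase.
Concretely: cos(phase) = 1/2 gives phase = ±pi/3, and since phase/sin(phase) is even the sign is immaterial: L = (phase/sin(phase)) * <R>_2 = (2*sqrt(3)*pi/9) * <R>_2.
Answer: -240*pi/6889*e12 - 80*pi/6889*e13 + 4963*pi/6889*e23 - 1600*pi/6889*e24 - 1400*pi/6889*e25 - 3600*pi/6889*e26 - 1600*pi/20667*e34 - 1400*pi/20667*e35 - 1200*pi/6889*e36


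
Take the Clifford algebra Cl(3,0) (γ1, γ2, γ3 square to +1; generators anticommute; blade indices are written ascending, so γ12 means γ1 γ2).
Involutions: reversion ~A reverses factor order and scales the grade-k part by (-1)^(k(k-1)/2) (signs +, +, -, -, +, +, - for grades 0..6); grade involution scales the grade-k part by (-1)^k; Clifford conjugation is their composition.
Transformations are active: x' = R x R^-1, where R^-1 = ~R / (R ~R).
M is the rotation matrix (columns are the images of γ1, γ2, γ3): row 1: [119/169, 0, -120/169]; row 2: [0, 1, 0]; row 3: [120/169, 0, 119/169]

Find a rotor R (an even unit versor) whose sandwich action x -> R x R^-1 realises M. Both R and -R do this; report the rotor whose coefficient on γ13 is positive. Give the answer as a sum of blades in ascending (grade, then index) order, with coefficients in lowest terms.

Method: write R = a + b12*γ12 + b13*γ13 + b23*γ23 with a^2 + b12^2 + b13^2 + b23^2 = 1 (so R^-1 = ~R). Expanding the columns R e_j ~R gives tr M = 4a^2 - 1 and, from the antisymmetric part, M21 - M12 = -4a*b12, M13 - M31 = 4a*b13, M32 - M23 = -4a*b23.
Here tr M = 407/169, so a^2 = (1 + tr M)/4 = 144/169 and a = ±12/13. Taking a = 12/13: M21 - M12 = 0, M13 - M31 = -240/169, M32 - M23 = 0, giving b12 = 0, b13 = -5/13, b23 = 0, i.e. R = 12/13 - 5/13*γ13.
Its γ13 coefficient is negative, so report the other preimage -R.
Answer: -12/13 + 5/13*γ13. Key observation: the double cover Spin(3) -> SO(3) sends R and -R to the same matrix (trace 407/169 here), so the stated sign of the γ13 coefficient is what selects one sheet.


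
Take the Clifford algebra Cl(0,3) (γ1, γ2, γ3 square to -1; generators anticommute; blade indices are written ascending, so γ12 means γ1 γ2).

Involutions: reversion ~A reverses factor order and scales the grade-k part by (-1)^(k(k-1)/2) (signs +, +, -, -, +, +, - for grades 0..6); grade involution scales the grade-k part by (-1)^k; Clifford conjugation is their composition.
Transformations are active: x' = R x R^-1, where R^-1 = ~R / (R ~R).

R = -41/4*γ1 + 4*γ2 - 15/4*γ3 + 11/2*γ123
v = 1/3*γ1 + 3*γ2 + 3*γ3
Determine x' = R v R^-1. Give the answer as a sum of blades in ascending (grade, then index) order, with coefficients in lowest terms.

~R = -41/4*γ1 + 4*γ2 - 15/4*γ3 - 11/2*γ123, and R ~R = -1323/8, so R^-1 = ~R / (-1323/8).
R v = 8/3 - 583/12*γ12 - 13*γ13 + 257/12*γ23
Answer: -5665/3969*γ1 - 15851/3969*γ2 + 1399/3969*γ3


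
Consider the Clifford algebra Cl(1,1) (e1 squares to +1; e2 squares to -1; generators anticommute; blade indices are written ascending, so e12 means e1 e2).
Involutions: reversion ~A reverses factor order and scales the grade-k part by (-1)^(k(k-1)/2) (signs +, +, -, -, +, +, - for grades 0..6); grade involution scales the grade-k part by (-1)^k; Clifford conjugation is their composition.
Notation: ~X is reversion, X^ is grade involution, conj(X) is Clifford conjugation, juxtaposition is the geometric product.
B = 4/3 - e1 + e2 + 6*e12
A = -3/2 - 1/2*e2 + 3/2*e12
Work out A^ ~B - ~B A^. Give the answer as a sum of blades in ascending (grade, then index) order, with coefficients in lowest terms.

first term: -23/2 - 3*e1 + 2/3*e2 + 23/2*e12
second term: -23/2 + 6*e1 - 7/3*e2 + 21/2*e12
Answer: -9*e1 + 3*e2 + e12


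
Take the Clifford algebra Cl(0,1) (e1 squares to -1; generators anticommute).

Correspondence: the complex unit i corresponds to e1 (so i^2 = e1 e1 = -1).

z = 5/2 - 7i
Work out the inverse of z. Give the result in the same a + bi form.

In blades: z = 5/2 - 7*e1.
With qbar = 5/2 + 7*e1 (scalar fixed, mapped units negated), z qbar = 221/4 (the sum of squared coefficients), so z^-1 = qbar / (221/4) = 10/221 + 28/221*e1; translating back:
Answer: 10/221 + 28/221*i


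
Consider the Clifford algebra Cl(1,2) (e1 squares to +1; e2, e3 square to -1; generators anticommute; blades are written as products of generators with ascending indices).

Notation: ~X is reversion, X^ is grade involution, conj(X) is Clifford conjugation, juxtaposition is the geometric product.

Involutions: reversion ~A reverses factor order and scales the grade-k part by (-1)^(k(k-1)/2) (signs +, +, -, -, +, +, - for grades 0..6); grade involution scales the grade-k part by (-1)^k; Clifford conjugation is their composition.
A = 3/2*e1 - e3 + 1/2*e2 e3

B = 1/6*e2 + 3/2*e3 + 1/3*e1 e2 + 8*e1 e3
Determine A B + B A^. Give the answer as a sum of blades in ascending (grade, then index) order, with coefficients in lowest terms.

first term: 3/2 - 8*e1 - 1/4*e2 + 145/12*e3 - 15/4*e1 e2 + 29/12*e1 e3 + 1/6*e2 e3 - 1/3*e1 e2 e3
second term: -3/2 - 8*e1 + 5/4*e2 + 143/12*e3 + 17/4*e1 e2 + 25/12*e1 e3 + 1/6*e2 e3 + 1/3*e1 e2 e3
Answer: -16*e1 + e2 + 24*e3 + 1/2*e1 e2 + 9/2*e1 e3 + 1/3*e2 e3


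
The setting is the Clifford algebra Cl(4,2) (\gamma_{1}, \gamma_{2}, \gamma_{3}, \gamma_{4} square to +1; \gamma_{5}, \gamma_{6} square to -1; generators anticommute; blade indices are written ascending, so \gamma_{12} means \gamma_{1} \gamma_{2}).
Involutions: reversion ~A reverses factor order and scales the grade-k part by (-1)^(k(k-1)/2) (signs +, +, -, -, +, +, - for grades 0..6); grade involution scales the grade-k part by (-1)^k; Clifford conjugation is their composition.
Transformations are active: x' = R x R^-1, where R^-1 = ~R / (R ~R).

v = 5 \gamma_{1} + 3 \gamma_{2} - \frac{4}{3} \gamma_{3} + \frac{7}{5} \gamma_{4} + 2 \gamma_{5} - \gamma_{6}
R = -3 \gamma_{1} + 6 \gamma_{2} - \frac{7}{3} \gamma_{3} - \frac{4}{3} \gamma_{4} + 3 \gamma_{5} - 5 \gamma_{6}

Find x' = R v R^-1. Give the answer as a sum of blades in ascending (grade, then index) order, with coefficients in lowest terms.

~R = -3 \gamma_{1} + 6 \gamma_{2} - \frac{7}{3} \gamma_{3} - \frac{4}{3} \gamma_{4} + 3 \gamma_{5} - 5 \gamma_{6}, and R ~R = \frac{164}{9}, so R^-1 = ~R / (\frac{164}{9}).
R v = -\frac{304}{45} - 39 \gamma_{12} + \frac{47}{3} \gamma_{13} + \frac{37}{15} \gamma_{14} - 21 \gamma_{15} + 28 \gamma_{16} - \gamma_{23} + \frac{62}{5} \gamma_{24} + 3 \gamma_{25} + 9 \gamma_{26} - \frac{227}{45} \gamma_{34} - \frac{2}{3} \gamma_{35} - \frac{13}{3} \gamma_{36} - \frac{103}{15} \gamma_{45} + \frac{25}{3} \gamma_{46} + 7 \gamma_{56}
Answer: -\frac{569}{205} \gamma_{1} - \frac{1527}{205} \gamma_{2} + \frac{628}{205} \gamma_{3} - \frac{253}{615} \gamma_{4} - \frac{866}{205} \gamma_{5} + \frac{193}{41} \gamma_{6}


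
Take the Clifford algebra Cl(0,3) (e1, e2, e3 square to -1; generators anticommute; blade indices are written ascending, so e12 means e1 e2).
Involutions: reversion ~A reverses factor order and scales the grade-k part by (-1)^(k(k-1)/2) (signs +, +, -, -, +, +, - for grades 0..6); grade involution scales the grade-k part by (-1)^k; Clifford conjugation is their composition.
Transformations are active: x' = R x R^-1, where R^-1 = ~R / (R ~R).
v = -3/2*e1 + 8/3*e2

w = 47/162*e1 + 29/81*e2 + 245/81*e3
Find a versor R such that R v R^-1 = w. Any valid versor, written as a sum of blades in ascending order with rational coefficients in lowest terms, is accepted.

Take R = v + w = -98/81*e1 + 245/81*e2 + 245/81*e3. Because q(v) = q(w) = -337/36, conjugation by R sends v exactly to w.
Answer: -98/81*e1 + 245/81*e2 + 245/81*e3


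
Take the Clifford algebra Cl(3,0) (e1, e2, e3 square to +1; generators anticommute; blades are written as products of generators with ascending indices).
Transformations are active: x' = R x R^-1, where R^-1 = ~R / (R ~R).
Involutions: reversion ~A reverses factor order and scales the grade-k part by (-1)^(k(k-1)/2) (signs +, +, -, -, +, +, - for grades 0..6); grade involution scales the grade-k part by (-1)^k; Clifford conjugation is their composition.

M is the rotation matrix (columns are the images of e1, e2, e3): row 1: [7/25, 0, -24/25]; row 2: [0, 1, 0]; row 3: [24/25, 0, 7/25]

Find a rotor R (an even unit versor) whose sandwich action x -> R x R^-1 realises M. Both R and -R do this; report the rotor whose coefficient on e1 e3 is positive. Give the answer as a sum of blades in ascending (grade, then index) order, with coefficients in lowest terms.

Method: write R = a + b12*e1 e2 + b13*e1 e3 + b23*e2 e3 with a^2 + b12^2 + b13^2 + b23^2 = 1 (so R^-1 = ~R). Expanding the columns R e_j ~R gives tr M = 4a^2 - 1 and, from the antisymmetric part, M21 - M12 = -4a*b12, M13 - M31 = 4a*b13, M32 - M23 = -4a*b23.
Here tr M = 39/25, so a^2 = (1 + tr M)/4 = 16/25 and a = ±4/5. Taking a = 4/5: M21 - M12 = 0, M13 - M31 = -48/25, M32 - M23 = 0, giving b12 = 0, b13 = -3/5, b23 = 0, i.e. R = 4/5 - 3/5*e1 e3.
Its e1 e3 coefficient is negative, so report the other preimage -R.
Answer: -4/5 + 3/5*e1 e3. Uniqueness: Spin(3) -> SO(3) maps R and -R to the same rotation of trace 39/25; fixing the sign of the e1 e3 coefficient removes the ambiguity.


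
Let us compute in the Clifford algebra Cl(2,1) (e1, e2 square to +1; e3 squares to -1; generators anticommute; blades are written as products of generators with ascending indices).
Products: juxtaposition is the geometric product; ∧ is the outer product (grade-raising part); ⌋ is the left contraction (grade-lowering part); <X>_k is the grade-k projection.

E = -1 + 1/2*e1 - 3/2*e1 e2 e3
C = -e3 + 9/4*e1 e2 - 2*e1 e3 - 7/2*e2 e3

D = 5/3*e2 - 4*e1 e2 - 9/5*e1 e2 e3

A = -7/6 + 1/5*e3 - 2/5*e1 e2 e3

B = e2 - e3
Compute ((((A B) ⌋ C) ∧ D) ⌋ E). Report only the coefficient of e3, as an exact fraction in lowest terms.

step 1: 1/5 - 7/6*e2 + 7/6*e3 - 2/5*e1 e2 + 2/5*e1 e3 - 1/5*e2 e3
step 2: 59/30 + 7/24*e1 - 49/12*e2 + 233/60*e3 + 9/20*e1 e2 - 2/5*e1 e3 - 7/10*e2 e3
step 3: 59/18*e2 - 2657/360*e1 e2 - 233/36*e2 e3 - 2761/150*e1 e2 e3
step 4: 2761/100 + 233/24*e1 - 2657/240*e3 + 59/12*e1 e3
Answer: -2657/240


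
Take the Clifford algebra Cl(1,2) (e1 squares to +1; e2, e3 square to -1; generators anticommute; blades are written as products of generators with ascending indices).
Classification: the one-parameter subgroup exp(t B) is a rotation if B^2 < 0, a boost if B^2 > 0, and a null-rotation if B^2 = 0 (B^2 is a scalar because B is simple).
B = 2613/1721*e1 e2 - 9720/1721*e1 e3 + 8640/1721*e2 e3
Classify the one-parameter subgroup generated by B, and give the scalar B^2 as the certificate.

B^2 term by term: the squares give (2613/1721)^2*(e1 e2)^2 + (-9720/1721)^2*(e1 e3)^2 + (8640/1721)^2*(e2 e3)^2 = 6827769/2961841*(+1) + 94478400/2961841*(+1) + 74649600/2961841*(-1) = 9 (each basis 2-blade squares to minus the product of its generators' squares); cross terms between blades sharing an index anticommute and cancel. So B^2 = 9.
Answer: boost, certificate B^2 = 9. The scalar 9 is the complete invariant here: its sign names the subgroup type.


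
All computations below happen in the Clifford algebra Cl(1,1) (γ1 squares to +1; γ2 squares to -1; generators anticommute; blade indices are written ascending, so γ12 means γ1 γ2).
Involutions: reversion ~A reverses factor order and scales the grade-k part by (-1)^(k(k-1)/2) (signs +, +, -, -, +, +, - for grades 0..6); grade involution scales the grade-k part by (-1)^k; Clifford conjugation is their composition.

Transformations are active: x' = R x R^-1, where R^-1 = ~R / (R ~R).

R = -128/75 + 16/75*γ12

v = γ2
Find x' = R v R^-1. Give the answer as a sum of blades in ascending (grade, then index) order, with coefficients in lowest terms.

~R = -128/75 - 16/75*γ12, and R ~R = 1792/625, so R^-1 = ~R / (1792/625).
R v = -16/75*γ1 - 128/75*γ2
Answer: 16/63*γ1 + 65/63*γ2


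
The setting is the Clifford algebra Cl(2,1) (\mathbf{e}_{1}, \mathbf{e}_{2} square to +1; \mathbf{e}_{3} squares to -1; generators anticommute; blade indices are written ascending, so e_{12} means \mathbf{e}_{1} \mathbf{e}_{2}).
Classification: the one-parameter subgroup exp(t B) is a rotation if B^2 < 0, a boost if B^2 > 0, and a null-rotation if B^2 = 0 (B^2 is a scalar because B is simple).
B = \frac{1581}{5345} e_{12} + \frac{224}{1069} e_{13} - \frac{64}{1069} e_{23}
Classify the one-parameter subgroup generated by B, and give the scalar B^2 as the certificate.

B^2 term by term: the squares give (\frac{1581}{5345})^2*(e_{12})^2 + (\frac{224}{1069})^2*(e_{13})^2 + (-\frac{64}{1069})^2*(e_{23})^2 = \frac{2499561}{28569025}*(-1) + \frac{50176}{1142761}*(+1) + \frac{4096}{1142761}*(+1) = -\frac{1}{25} (each basis 2-blade squares to minus the product of its generators' squares); cross terms between blades sharing an index anticommute and cancel. So B^2 = -\frac{1}{25}.
Answer: rotation, certificate B^2 = -\frac{1}{25}. The invariant at work: B^2 = -\frac{1}{25} is unchanged by conjugation, hence its sign classifies the subgroup whatever basis B is written in.


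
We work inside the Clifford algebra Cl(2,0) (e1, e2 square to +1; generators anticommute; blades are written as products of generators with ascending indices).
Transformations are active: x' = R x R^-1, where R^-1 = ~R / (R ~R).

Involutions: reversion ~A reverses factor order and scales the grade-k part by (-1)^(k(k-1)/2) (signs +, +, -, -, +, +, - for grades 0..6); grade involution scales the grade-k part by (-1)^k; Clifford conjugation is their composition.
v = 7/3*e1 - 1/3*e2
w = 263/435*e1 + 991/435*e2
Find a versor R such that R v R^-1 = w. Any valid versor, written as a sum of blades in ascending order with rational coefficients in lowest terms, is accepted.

Reasoning: v^2 = w^2 = 50/9 since conjugation preserves the quadratic form; R = v + w = 426/145*e1 + 282/145*e2 is then valid when invertible, keeping its own part and reversing (v - w)/2.
Answer: 426/145*e1 + 282/145*e2


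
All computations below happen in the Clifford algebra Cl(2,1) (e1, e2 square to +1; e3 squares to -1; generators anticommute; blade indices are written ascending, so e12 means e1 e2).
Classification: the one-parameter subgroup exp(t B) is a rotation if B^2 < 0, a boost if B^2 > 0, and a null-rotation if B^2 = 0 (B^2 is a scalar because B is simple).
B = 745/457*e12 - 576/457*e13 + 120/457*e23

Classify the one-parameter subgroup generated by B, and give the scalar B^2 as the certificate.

B^2 term by term: the squares give (745/457)^2*(e12)^2 + (-576/457)^2*(e13)^2 + (120/457)^2*(e23)^2 = 555025/208849*(-1) + 331776/208849*(+1) + 14400/208849*(+1) = -1 (each basis 2-blade squares to minus the product of its generators' squares); cross terms between blades sharing an index anticommute and cancel. So B^2 = -1.
Answer: rotation, certificate B^2 = -1. Check the certificate: B^2 = -1, and that sign is decisive whatever form B takes.


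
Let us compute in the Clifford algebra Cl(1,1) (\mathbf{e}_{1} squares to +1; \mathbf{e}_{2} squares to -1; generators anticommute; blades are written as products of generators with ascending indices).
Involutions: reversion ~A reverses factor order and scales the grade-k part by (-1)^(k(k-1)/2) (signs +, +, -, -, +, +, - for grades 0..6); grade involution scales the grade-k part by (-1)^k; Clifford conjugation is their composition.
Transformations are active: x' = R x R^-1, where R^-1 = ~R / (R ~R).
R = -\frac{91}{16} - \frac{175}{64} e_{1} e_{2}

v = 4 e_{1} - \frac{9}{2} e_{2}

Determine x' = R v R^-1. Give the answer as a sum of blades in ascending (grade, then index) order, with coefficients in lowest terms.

~R = -\frac{91}{16} + \frac{175}{64} e_{1} e_{2}, and R ~R = \frac{101871}{4096}, so R^-1 = ~R / (\frac{101871}{4096}).
R v = -\frac{4487}{128} e_{1} + \frac{1169}{32} e_{2}
Answer: \frac{25016}{2079} e_{1} - \frac{50761}{4158} e_{2}


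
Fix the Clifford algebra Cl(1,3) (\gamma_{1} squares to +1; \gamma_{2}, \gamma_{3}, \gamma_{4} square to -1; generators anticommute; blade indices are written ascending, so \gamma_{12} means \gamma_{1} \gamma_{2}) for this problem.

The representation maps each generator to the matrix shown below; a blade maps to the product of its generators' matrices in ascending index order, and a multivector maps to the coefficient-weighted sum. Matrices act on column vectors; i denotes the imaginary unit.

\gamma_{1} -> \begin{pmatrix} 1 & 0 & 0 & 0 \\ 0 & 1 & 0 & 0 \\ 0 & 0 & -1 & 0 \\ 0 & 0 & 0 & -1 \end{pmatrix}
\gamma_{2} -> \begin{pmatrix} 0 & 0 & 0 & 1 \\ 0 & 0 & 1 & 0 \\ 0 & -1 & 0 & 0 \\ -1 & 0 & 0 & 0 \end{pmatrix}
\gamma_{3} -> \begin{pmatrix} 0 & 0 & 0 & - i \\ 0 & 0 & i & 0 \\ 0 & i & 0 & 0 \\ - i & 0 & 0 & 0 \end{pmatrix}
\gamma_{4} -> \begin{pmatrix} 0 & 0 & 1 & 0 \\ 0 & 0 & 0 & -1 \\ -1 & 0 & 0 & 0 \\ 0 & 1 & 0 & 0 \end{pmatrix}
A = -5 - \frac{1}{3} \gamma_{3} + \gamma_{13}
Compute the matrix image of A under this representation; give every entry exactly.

Bivector images (products of the table entries): rho(\gamma_{13}) = rho(\gamma_{1})rho(\gamma_{3}) = \begin{pmatrix} 0 & 0 & 0 & - i \\ 0 & 0 & i & 0 \\ 0 & - i & 0 & 0 \\ i & 0 & 0 & 0 \end{pmatrix}.
M = (-5)*1 + (-\frac{1}{3})*rho(\gamma_{3}) + (1)*rho(\gamma_{13}), summed entrywise (1 is the identity matrix):
Answer: \begin{pmatrix} -5 & 0 & 0 & - \frac{2 i}{3} \\ 0 & -5 & \frac{2 i}{3} & 0 \\ 0 & - \frac{4 i}{3} & -5 & 0 \\ \frac{4 i}{3} & 0 & 0 & -5 \end{pmatrix}


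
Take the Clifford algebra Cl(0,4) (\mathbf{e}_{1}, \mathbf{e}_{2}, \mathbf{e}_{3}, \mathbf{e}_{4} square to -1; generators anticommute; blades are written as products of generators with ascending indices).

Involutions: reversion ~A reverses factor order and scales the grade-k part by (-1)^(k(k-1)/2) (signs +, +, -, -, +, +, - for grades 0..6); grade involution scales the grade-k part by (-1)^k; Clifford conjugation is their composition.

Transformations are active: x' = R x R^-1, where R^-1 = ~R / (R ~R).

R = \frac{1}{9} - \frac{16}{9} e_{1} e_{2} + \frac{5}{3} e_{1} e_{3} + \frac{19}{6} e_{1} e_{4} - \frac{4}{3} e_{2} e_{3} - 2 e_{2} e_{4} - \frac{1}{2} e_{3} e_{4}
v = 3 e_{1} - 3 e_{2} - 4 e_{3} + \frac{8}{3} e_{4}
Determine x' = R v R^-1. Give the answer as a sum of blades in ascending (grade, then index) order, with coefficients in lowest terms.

~R = \frac{1}{9} + \frac{16}{9} e_{1} e_{2} - \frac{5}{3} e_{1} e_{3} - \frac{19}{6} e_{1} e_{4} + \frac{4}{3} e_{2} e_{3} + 2 e_{2} e_{4} + \frac{1}{2} e_{3} e_{4}, and R ~R = \frac{3565}{162}, so R^-1 = ~R / (\frac{3565}{162}).
R v = -\frac{61}{9} e_{1} - \frac{17}{3} e_{2} + \frac{89}{9} e_{3} + \frac{961}{54} e_{4} + \frac{73}{9} e_{1} e_{2} e_{3} - \frac{67}{54} e_{1} e_{2} e_{4} + \frac{281}{18} e_{1} e_{3} e_{4} - \frac{181}{18} e_{2} e_{3} e_{4}
Answer: -\frac{16168}{3565} e_{1} + \frac{9013}{3565} e_{2} - \frac{12589}{3565} e_{3} + \frac{13868}{10695} e_{4}


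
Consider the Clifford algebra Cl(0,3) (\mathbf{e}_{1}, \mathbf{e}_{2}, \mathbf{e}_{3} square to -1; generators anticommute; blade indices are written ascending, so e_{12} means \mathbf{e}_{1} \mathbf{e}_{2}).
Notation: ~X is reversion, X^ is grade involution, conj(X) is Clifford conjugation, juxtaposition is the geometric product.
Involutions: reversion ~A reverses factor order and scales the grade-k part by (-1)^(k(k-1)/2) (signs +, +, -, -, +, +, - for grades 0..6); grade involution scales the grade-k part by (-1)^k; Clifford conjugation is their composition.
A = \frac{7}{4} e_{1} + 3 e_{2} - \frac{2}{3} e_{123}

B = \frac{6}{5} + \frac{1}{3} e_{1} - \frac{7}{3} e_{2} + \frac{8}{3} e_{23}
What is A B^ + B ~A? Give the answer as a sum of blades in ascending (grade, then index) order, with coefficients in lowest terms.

first term: -\frac{77}{12} + \frac{349}{90} e_{1} + \frac{18}{5} e_{2} - 8 e_{3} + \frac{61}{12} e_{12} - \frac{14}{9} e_{13} - \frac{2}{9} e_{23} + \frac{58}{15} e_{123}
second term: \frac{77}{12} + \frac{29}{90} e_{1} + \frac{18}{5} e_{2} + 8 e_{3} + \frac{61}{12} e_{12} - \frac{14}{9} e_{13} - \frac{2}{9} e_{23} + \frac{82}{15} e_{123}
Answer: \frac{21}{5} e_{1} + \frac{36}{5} e_{2} + \frac{61}{6} e_{12} - \frac{28}{9} e_{13} - \frac{4}{9} e_{23} + \frac{28}{3} e_{123}
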